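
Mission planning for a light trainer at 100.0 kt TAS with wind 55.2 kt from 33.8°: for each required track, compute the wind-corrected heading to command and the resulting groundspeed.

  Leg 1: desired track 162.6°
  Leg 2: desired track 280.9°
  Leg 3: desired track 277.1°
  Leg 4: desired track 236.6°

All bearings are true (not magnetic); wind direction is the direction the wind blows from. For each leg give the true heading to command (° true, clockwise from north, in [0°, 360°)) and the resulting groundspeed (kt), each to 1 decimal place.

Leg 1: desired track 162.6°; wind correction -25.5° → command heading 137.1°, groundspeed 124.9 kt
Leg 2: desired track 280.9°; wind correction +30.6° → command heading 311.5°, groundspeed 107.6 kt
Leg 3: desired track 277.1°; wind correction +29.5° → command heading 306.6°, groundspeed 111.8 kt
Leg 4: desired track 236.6°; wind correction +12.4° → command heading 249.0°, groundspeed 148.6 kt

Leg 1: heading=137.1°, groundspeed=124.9 kt
Leg 2: heading=311.5°, groundspeed=107.6 kt
Leg 3: heading=306.6°, groundspeed=111.8 kt
Leg 4: heading=249.0°, groundspeed=148.6 kt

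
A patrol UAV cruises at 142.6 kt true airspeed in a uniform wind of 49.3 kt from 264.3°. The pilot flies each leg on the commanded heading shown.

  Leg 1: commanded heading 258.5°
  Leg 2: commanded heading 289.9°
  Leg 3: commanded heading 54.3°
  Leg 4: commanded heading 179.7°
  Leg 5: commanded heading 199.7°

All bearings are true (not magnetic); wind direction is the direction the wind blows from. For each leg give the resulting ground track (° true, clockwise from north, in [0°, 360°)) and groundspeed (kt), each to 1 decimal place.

Leg 1: track=255.5°, groundspeed=93.7 kt
Leg 2: track=302.1°, groundspeed=100.4 kt
Leg 3: track=61.9°, groundspeed=186.9 kt
Leg 4: track=160.1°, groundspeed=146.4 kt
Leg 5: track=179.6°, groundspeed=129.4 kt

Leg 1: heading 258.5°; drift -3.0° → track 255.5°, groundspeed 93.7 kt
Leg 2: heading 289.9°; drift +12.2° → track 302.1°, groundspeed 100.4 kt
Leg 3: heading 54.3°; drift +7.6° → track 61.9°, groundspeed 186.9 kt
Leg 4: heading 179.7°; drift -19.6° → track 160.1°, groundspeed 146.4 kt
Leg 5: heading 199.7°; drift -20.1° → track 179.6°, groundspeed 129.4 kt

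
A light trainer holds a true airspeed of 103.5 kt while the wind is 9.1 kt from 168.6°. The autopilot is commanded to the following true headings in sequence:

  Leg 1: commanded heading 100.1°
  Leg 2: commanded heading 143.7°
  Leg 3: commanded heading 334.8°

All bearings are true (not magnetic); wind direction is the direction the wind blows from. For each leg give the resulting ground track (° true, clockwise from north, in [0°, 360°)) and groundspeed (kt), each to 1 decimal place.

Leg 1: heading 100.1°; drift -4.8° → track 95.3°, groundspeed 100.5 kt
Leg 2: heading 143.7°; drift -2.3° → track 141.4°, groundspeed 95.3 kt
Leg 3: heading 334.8°; drift +1.1° → track 335.9°, groundspeed 112.4 kt

Leg 1: track=95.3°, groundspeed=100.5 kt
Leg 2: track=141.4°, groundspeed=95.3 kt
Leg 3: track=335.9°, groundspeed=112.4 kt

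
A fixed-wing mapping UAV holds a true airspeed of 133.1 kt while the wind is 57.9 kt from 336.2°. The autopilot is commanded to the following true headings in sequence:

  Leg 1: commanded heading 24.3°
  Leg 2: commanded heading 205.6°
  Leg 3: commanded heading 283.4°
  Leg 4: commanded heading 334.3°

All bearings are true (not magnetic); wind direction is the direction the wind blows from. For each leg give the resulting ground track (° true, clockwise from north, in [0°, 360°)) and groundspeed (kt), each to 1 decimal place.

Leg 1: track=48.8°, groundspeed=103.8 kt
Leg 2: track=191.2°, groundspeed=176.3 kt
Leg 3: track=258.2°, groundspeed=108.4 kt
Leg 4: track=332.8°, groundspeed=75.3 kt

Leg 1: heading 24.3°; drift +24.5° → track 48.8°, groundspeed 103.8 kt
Leg 2: heading 205.6°; drift -14.4° → track 191.2°, groundspeed 176.3 kt
Leg 3: heading 283.4°; drift -25.2° → track 258.2°, groundspeed 108.4 kt
Leg 4: heading 334.3°; drift -1.5° → track 332.8°, groundspeed 75.3 kt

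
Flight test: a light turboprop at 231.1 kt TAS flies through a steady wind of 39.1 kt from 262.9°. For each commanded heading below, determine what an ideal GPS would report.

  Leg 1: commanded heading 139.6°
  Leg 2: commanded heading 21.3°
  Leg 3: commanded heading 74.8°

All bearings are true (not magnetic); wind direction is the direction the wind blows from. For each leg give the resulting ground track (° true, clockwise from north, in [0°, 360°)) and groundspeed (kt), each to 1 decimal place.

Leg 1: heading 139.6°; drift -7.4° → track 132.2°, groundspeed 254.7 kt
Leg 2: heading 21.3°; drift +7.8° → track 29.1°, groundspeed 252.1 kt
Leg 3: heading 74.8°; drift +1.2° → track 76.0°, groundspeed 269.9 kt

Leg 1: track=132.2°, groundspeed=254.7 kt
Leg 2: track=29.1°, groundspeed=252.1 kt
Leg 3: track=76.0°, groundspeed=269.9 kt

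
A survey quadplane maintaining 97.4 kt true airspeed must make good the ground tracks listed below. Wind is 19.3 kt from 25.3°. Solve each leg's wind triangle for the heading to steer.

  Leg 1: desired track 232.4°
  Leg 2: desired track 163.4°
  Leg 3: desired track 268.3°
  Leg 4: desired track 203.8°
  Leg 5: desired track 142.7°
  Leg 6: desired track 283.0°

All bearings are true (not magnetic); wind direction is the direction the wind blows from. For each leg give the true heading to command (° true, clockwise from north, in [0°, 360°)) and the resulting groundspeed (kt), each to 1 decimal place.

Leg 1: desired track 232.4°; wind correction +5.2° → command heading 237.6°, groundspeed 114.2 kt
Leg 2: desired track 163.4°; wind correction -7.6° → command heading 155.8°, groundspeed 110.9 kt
Leg 3: desired track 268.3°; wind correction +10.2° → command heading 278.5°, groundspeed 104.6 kt
Leg 4: desired track 203.8°; wind correction -0.3° → command heading 203.5°, groundspeed 116.7 kt
Leg 5: desired track 142.7°; wind correction -10.1° → command heading 132.6°, groundspeed 104.8 kt
Leg 6: desired track 283.0°; wind correction +11.2° → command heading 294.2°, groundspeed 99.7 kt

Leg 1: heading=237.6°, groundspeed=114.2 kt
Leg 2: heading=155.8°, groundspeed=110.9 kt
Leg 3: heading=278.5°, groundspeed=104.6 kt
Leg 4: heading=203.5°, groundspeed=116.7 kt
Leg 5: heading=132.6°, groundspeed=104.8 kt
Leg 6: heading=294.2°, groundspeed=99.7 kt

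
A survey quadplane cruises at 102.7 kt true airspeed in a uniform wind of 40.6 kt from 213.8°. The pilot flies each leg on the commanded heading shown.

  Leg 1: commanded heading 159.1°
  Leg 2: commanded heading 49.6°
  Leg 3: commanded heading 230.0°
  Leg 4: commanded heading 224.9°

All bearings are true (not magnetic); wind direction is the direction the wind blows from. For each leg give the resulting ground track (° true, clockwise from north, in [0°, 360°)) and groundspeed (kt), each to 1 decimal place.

Leg 1: track=136.4°, groundspeed=85.9 kt
Leg 2: track=45.1°, groundspeed=142.2 kt
Leg 3: track=240.1°, groundspeed=64.7 kt
Leg 4: track=232.0°, groundspeed=63.3 kt

Leg 1: heading 159.1°; drift -22.7° → track 136.4°, groundspeed 85.9 kt
Leg 2: heading 49.6°; drift -4.5° → track 45.1°, groundspeed 142.2 kt
Leg 3: heading 230.0°; drift +10.1° → track 240.1°, groundspeed 64.7 kt
Leg 4: heading 224.9°; drift +7.1° → track 232.0°, groundspeed 63.3 kt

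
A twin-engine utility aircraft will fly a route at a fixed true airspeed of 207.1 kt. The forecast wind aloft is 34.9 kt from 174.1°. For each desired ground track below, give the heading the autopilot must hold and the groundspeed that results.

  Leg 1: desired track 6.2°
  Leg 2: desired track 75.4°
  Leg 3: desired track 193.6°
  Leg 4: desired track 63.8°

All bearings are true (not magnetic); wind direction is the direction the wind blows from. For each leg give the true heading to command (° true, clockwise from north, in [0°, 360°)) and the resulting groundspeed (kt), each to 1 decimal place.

Leg 1: heading=8.2°, groundspeed=241.1 kt
Leg 2: heading=85.0°, groundspeed=209.5 kt
Leg 3: heading=190.4°, groundspeed=173.9 kt
Leg 4: heading=72.9°, groundspeed=216.6 kt

Leg 1: desired track 6.2°; wind correction +2.0° → command heading 8.2°, groundspeed 241.1 kt
Leg 2: desired track 75.4°; wind correction +9.6° → command heading 85.0°, groundspeed 209.5 kt
Leg 3: desired track 193.6°; wind correction -3.2° → command heading 190.4°, groundspeed 173.9 kt
Leg 4: desired track 63.8°; wind correction +9.1° → command heading 72.9°, groundspeed 216.6 kt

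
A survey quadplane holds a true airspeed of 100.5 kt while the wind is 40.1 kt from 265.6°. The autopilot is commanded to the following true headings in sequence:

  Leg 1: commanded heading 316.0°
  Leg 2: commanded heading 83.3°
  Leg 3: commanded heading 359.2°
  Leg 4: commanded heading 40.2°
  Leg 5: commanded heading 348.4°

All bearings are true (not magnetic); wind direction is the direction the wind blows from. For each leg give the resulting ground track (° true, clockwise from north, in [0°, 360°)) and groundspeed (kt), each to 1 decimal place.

Leg 1: heading 316.0°; drift +22.4° → track 338.4°, groundspeed 81.1 kt
Leg 2: heading 83.3°; drift +0.7° → track 84.0°, groundspeed 140.6 kt
Leg 3: heading 359.2°; drift +21.2° → track 20.4°, groundspeed 110.5 kt
Leg 4: heading 40.2°; drift +12.5° → track 52.7°, groundspeed 131.8 kt
Leg 5: heading 348.4°; drift +22.6° → track 11.0°, groundspeed 103.4 kt

Leg 1: track=338.4°, groundspeed=81.1 kt
Leg 2: track=84.0°, groundspeed=140.6 kt
Leg 3: track=20.4°, groundspeed=110.5 kt
Leg 4: track=52.7°, groundspeed=131.8 kt
Leg 5: track=11.0°, groundspeed=103.4 kt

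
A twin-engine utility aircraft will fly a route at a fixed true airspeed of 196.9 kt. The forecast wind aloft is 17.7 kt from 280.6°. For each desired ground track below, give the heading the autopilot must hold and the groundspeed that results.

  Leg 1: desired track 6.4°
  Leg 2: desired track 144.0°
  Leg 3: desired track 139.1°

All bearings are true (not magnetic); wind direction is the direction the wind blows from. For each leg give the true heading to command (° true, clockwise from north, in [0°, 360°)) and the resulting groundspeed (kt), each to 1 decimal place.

Leg 1: heading=1.3°, groundspeed=194.8 kt
Leg 2: heading=147.5°, groundspeed=209.4 kt
Leg 3: heading=142.3°, groundspeed=210.4 kt

Leg 1: desired track 6.4°; wind correction -5.1° → command heading 1.3°, groundspeed 194.8 kt
Leg 2: desired track 144.0°; wind correction +3.5° → command heading 147.5°, groundspeed 209.4 kt
Leg 3: desired track 139.1°; wind correction +3.2° → command heading 142.3°, groundspeed 210.4 kt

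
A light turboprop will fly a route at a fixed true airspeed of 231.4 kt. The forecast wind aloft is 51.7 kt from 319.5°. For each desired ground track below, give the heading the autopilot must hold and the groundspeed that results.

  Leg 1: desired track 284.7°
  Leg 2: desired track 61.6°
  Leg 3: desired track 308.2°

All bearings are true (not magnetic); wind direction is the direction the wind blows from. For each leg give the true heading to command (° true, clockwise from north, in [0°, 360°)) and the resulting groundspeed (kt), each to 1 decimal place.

Leg 1: desired track 284.7°; wind correction +7.3° → command heading 292.0°, groundspeed 187.1 kt
Leg 2: desired track 61.6°; wind correction -12.6° → command heading 49.0°, groundspeed 236.6 kt
Leg 3: desired track 308.2°; wind correction +2.5° → command heading 310.7°, groundspeed 180.5 kt

Leg 1: heading=292.0°, groundspeed=187.1 kt
Leg 2: heading=49.0°, groundspeed=236.6 kt
Leg 3: heading=310.7°, groundspeed=180.5 kt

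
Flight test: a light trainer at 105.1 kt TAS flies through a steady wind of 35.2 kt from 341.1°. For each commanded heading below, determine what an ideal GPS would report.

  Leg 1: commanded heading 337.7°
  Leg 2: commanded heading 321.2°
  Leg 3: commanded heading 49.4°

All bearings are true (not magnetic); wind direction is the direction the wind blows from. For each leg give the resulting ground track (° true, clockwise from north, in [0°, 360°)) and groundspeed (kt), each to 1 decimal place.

Leg 1: track=336.0°, groundspeed=70.0 kt
Leg 2: track=311.8°, groundspeed=73.0 kt
Leg 3: track=69.0°, groundspeed=97.7 kt

Leg 1: heading 337.7°; drift -1.7° → track 336.0°, groundspeed 70.0 kt
Leg 2: heading 321.2°; drift -9.4° → track 311.8°, groundspeed 73.0 kt
Leg 3: heading 49.4°; drift +19.6° → track 69.0°, groundspeed 97.7 kt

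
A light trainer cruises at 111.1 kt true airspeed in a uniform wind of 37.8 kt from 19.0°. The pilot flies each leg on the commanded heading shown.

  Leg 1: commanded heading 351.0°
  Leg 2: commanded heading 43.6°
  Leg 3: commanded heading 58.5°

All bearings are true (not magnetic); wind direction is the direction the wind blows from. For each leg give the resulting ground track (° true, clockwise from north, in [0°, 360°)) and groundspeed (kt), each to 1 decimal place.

Leg 1: heading 351.0°; drift -12.9° → track 338.1°, groundspeed 79.7 kt
Leg 2: heading 43.6°; drift +11.6° → track 55.2°, groundspeed 78.3 kt
Leg 3: heading 58.5°; drift +16.4° → track 74.9°, groundspeed 85.4 kt

Leg 1: track=338.1°, groundspeed=79.7 kt
Leg 2: track=55.2°, groundspeed=78.3 kt
Leg 3: track=74.9°, groundspeed=85.4 kt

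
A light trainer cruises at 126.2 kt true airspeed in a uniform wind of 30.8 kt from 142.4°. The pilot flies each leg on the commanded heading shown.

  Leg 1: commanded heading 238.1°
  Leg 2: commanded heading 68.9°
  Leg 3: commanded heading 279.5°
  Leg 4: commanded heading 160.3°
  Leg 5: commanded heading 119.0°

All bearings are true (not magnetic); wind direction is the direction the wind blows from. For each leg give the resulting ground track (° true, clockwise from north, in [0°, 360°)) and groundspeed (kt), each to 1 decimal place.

Leg 1: track=251.4°, groundspeed=132.8 kt
Leg 2: track=54.8°, groundspeed=121.1 kt
Leg 3: track=287.5°, groundspeed=150.2 kt
Leg 4: track=165.9°, groundspeed=97.4 kt
Leg 5: track=111.9°, groundspeed=98.7 kt

Leg 1: heading 238.1°; drift +13.3° → track 251.4°, groundspeed 132.8 kt
Leg 2: heading 68.9°; drift -14.1° → track 54.8°, groundspeed 121.1 kt
Leg 3: heading 279.5°; drift +8.0° → track 287.5°, groundspeed 150.2 kt
Leg 4: heading 160.3°; drift +5.6° → track 165.9°, groundspeed 97.4 kt
Leg 5: heading 119.0°; drift -7.1° → track 111.9°, groundspeed 98.7 kt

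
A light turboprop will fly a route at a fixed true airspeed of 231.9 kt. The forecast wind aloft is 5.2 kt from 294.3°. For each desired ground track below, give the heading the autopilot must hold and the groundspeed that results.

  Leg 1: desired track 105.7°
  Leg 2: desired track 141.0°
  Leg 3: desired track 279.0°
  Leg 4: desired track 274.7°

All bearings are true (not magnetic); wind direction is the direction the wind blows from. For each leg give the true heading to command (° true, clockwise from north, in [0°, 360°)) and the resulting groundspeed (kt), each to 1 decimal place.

Leg 1: desired track 105.7°; wind correction -0.2° → command heading 105.5°, groundspeed 237.0 kt
Leg 2: desired track 141.0°; wind correction +0.6° → command heading 141.6°, groundspeed 236.5 kt
Leg 3: desired track 279.0°; wind correction +0.3° → command heading 279.3°, groundspeed 226.9 kt
Leg 4: desired track 274.7°; wind correction +0.4° → command heading 275.1°, groundspeed 227.0 kt

Leg 1: heading=105.5°, groundspeed=237.0 kt
Leg 2: heading=141.6°, groundspeed=236.5 kt
Leg 3: heading=279.3°, groundspeed=226.9 kt
Leg 4: heading=275.1°, groundspeed=227.0 kt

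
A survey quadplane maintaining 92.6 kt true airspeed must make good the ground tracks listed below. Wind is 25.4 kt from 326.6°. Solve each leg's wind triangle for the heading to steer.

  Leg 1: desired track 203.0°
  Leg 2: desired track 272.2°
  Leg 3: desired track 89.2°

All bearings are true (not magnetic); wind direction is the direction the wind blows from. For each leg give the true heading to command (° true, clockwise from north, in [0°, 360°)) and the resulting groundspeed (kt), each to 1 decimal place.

Leg 1: desired track 203.0°; wind correction +13.2° → command heading 216.2°, groundspeed 104.2 kt
Leg 2: desired track 272.2°; wind correction +12.9° → command heading 285.1°, groundspeed 75.5 kt
Leg 3: desired track 89.2°; wind correction -13.4° → command heading 75.8°, groundspeed 103.8 kt

Leg 1: heading=216.2°, groundspeed=104.2 kt
Leg 2: heading=285.1°, groundspeed=75.5 kt
Leg 3: heading=75.8°, groundspeed=103.8 kt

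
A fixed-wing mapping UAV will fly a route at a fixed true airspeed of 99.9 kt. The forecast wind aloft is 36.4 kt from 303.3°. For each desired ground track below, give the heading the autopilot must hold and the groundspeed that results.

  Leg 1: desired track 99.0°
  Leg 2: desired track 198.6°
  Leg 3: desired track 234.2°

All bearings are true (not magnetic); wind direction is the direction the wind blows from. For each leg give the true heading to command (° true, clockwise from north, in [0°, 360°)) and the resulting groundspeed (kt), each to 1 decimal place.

Leg 1: heading=90.4°, groundspeed=131.9 kt
Leg 2: heading=219.2°, groundspeed=102.7 kt
Leg 3: heading=254.1°, groundspeed=80.9 kt

Leg 1: desired track 99.0°; wind correction -8.6° → command heading 90.4°, groundspeed 131.9 kt
Leg 2: desired track 198.6°; wind correction +20.6° → command heading 219.2°, groundspeed 102.7 kt
Leg 3: desired track 234.2°; wind correction +19.9° → command heading 254.1°, groundspeed 80.9 kt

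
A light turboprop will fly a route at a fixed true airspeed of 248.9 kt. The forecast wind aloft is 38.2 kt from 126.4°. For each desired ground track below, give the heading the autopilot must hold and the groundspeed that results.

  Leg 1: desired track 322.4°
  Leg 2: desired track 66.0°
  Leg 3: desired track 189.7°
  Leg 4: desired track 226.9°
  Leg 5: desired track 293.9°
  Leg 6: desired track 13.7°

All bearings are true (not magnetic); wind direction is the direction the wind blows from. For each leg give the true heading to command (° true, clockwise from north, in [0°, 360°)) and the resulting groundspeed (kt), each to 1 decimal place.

Leg 1: desired track 322.4°; wind correction +2.4° → command heading 324.8°, groundspeed 285.4 kt
Leg 2: desired track 66.0°; wind correction +7.7° → command heading 73.7°, groundspeed 227.8 kt
Leg 3: desired track 189.7°; wind correction -7.9° → command heading 181.8°, groundspeed 229.4 kt
Leg 4: desired track 226.9°; wind correction -8.7° → command heading 218.2°, groundspeed 253.0 kt
Leg 5: desired track 293.9°; wind correction -1.9° → command heading 292.0°, groundspeed 286.1 kt
Leg 6: desired track 13.7°; wind correction +8.1° → command heading 21.8°, groundspeed 261.1 kt

Leg 1: heading=324.8°, groundspeed=285.4 kt
Leg 2: heading=73.7°, groundspeed=227.8 kt
Leg 3: heading=181.8°, groundspeed=229.4 kt
Leg 4: heading=218.2°, groundspeed=253.0 kt
Leg 5: heading=292.0°, groundspeed=286.1 kt
Leg 6: heading=21.8°, groundspeed=261.1 kt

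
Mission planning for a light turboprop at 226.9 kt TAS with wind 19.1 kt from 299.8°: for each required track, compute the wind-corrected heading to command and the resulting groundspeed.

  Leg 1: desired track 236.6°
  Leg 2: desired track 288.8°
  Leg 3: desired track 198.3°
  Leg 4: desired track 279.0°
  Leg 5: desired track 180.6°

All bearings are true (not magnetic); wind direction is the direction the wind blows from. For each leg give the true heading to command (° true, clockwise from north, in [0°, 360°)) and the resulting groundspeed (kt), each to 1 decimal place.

Leg 1: heading=240.9°, groundspeed=217.6 kt
Leg 2: heading=289.7°, groundspeed=208.1 kt
Leg 3: heading=203.0°, groundspeed=229.9 kt
Leg 4: heading=280.7°, groundspeed=208.9 kt
Leg 5: heading=184.8°, groundspeed=235.6 kt

Leg 1: desired track 236.6°; wind correction +4.3° → command heading 240.9°, groundspeed 217.6 kt
Leg 2: desired track 288.8°; wind correction +0.9° → command heading 289.7°, groundspeed 208.1 kt
Leg 3: desired track 198.3°; wind correction +4.7° → command heading 203.0°, groundspeed 229.9 kt
Leg 4: desired track 279.0°; wind correction +1.7° → command heading 280.7°, groundspeed 208.9 kt
Leg 5: desired track 180.6°; wind correction +4.2° → command heading 184.8°, groundspeed 235.6 kt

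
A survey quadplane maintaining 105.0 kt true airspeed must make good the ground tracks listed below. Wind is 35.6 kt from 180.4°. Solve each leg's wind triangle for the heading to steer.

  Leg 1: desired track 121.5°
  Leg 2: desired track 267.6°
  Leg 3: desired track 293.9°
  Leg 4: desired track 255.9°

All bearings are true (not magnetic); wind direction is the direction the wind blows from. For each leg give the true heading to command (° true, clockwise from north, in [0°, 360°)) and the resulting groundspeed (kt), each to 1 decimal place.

Leg 1: heading=138.4°, groundspeed=82.1 kt
Leg 2: heading=247.8°, groundspeed=97.1 kt
Leg 3: heading=275.8°, groundspeed=114.0 kt
Leg 4: heading=236.7°, groundspeed=90.3 kt

Leg 1: desired track 121.5°; wind correction +16.9° → command heading 138.4°, groundspeed 82.1 kt
Leg 2: desired track 267.6°; wind correction -19.8° → command heading 247.8°, groundspeed 97.1 kt
Leg 3: desired track 293.9°; wind correction -18.1° → command heading 275.8°, groundspeed 114.0 kt
Leg 4: desired track 255.9°; wind correction -19.2° → command heading 236.7°, groundspeed 90.3 kt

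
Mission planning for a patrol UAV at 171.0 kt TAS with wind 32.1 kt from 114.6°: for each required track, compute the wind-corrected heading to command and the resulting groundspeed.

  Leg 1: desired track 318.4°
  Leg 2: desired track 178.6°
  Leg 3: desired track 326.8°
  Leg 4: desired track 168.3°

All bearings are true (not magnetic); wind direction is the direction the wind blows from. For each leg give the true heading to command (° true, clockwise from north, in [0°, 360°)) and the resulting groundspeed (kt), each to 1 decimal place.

Leg 1: desired track 318.4°; wind correction +4.3° → command heading 322.7°, groundspeed 199.9 kt
Leg 2: desired track 178.6°; wind correction -9.7° → command heading 168.9°, groundspeed 154.5 kt
Leg 3: desired track 326.8°; wind correction +5.7° → command heading 332.5°, groundspeed 197.3 kt
Leg 4: desired track 168.3°; wind correction -8.7° → command heading 159.6°, groundspeed 150.0 kt

Leg 1: heading=322.7°, groundspeed=199.9 kt
Leg 2: heading=168.9°, groundspeed=154.5 kt
Leg 3: heading=332.5°, groundspeed=197.3 kt
Leg 4: heading=159.6°, groundspeed=150.0 kt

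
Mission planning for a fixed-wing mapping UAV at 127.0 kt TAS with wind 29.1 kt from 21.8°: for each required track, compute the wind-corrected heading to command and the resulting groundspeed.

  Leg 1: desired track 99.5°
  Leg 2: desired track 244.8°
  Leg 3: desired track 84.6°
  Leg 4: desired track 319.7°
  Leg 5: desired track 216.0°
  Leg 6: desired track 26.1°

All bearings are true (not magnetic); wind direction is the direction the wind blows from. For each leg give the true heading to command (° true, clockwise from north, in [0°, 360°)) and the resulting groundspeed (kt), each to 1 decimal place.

Leg 1: heading=86.6°, groundspeed=117.6 kt
Leg 2: heading=253.8°, groundspeed=146.7 kt
Leg 3: heading=72.8°, groundspeed=111.0 kt
Leg 4: heading=331.4°, groundspeed=110.8 kt
Leg 5: heading=219.2°, groundspeed=155.0 kt
Leg 6: heading=25.1°, groundspeed=98.0 kt

Leg 1: desired track 99.5°; wind correction -12.9° → command heading 86.6°, groundspeed 117.6 kt
Leg 2: desired track 244.8°; wind correction +9.0° → command heading 253.8°, groundspeed 146.7 kt
Leg 3: desired track 84.6°; wind correction -11.8° → command heading 72.8°, groundspeed 111.0 kt
Leg 4: desired track 319.7°; wind correction +11.7° → command heading 331.4°, groundspeed 110.8 kt
Leg 5: desired track 216.0°; wind correction +3.2° → command heading 219.2°, groundspeed 155.0 kt
Leg 6: desired track 26.1°; wind correction -1.0° → command heading 25.1°, groundspeed 98.0 kt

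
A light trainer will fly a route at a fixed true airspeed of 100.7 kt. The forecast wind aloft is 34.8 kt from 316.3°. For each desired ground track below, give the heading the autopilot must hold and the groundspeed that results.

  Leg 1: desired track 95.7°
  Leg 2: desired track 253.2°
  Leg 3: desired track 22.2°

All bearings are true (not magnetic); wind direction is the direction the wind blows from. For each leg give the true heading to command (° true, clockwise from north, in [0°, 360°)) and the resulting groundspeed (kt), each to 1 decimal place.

Leg 1: desired track 95.7°; wind correction -13.0° → command heading 82.7°, groundspeed 124.5 kt
Leg 2: desired track 253.2°; wind correction +18.0° → command heading 271.2°, groundspeed 80.1 kt
Leg 3: desired track 22.2°; wind correction -18.4° → command heading 3.8°, groundspeed 81.3 kt

Leg 1: heading=82.7°, groundspeed=124.5 kt
Leg 2: heading=271.2°, groundspeed=80.1 kt
Leg 3: heading=3.8°, groundspeed=81.3 kt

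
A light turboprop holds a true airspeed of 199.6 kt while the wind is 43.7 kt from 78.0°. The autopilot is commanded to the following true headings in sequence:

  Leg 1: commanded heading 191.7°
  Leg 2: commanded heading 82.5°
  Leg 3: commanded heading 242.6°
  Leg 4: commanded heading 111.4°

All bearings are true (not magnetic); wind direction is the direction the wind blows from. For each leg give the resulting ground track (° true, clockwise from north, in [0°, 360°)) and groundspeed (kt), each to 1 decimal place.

Leg 1: track=202.1°, groundspeed=220.8 kt
Leg 2: track=83.8°, groundspeed=156.1 kt
Leg 3: track=245.3°, groundspeed=242.0 kt
Leg 4: track=119.8°, groundspeed=164.9 kt

Leg 1: heading 191.7°; drift +10.4° → track 202.1°, groundspeed 220.8 kt
Leg 2: heading 82.5°; drift +1.3° → track 83.8°, groundspeed 156.1 kt
Leg 3: heading 242.6°; drift +2.7° → track 245.3°, groundspeed 242.0 kt
Leg 4: heading 111.4°; drift +8.4° → track 119.8°, groundspeed 164.9 kt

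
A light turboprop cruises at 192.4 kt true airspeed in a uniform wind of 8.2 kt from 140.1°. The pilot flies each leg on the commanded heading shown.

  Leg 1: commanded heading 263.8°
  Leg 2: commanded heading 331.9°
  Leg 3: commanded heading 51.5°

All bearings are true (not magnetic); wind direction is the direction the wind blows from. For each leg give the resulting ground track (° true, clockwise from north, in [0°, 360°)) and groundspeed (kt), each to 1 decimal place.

Leg 1: heading 263.8°; drift +2.0° → track 265.8°, groundspeed 197.1 kt
Leg 2: heading 331.9°; drift -0.5° → track 331.4°, groundspeed 200.4 kt
Leg 3: heading 51.5°; drift -2.4° → track 49.1°, groundspeed 192.4 kt

Leg 1: track=265.8°, groundspeed=197.1 kt
Leg 2: track=331.4°, groundspeed=200.4 kt
Leg 3: track=49.1°, groundspeed=192.4 kt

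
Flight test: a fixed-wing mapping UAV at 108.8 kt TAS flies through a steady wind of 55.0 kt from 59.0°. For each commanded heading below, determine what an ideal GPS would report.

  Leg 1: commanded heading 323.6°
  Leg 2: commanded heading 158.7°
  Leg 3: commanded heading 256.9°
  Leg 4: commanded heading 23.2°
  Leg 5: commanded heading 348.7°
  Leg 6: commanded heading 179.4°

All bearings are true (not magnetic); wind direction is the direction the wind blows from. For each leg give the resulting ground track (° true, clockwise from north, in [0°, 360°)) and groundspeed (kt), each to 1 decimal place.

Leg 1: heading 323.6°; drift -25.7° → track 297.9°, groundspeed 126.4 kt
Leg 2: heading 158.7°; drift +24.7° → track 183.4°, groundspeed 129.9 kt
Leg 3: heading 256.9°; drift -6.0° → track 250.9°, groundspeed 162.0 kt
Leg 4: heading 23.2°; drift -26.6° → track 356.6°, groundspeed 71.8 kt
Leg 5: heading 348.7°; drift -29.8° → track 318.9°, groundspeed 104.1 kt
Leg 6: heading 179.4°; drift +19.1° → track 198.5°, groundspeed 144.6 kt

Leg 1: track=297.9°, groundspeed=126.4 kt
Leg 2: track=183.4°, groundspeed=129.9 kt
Leg 3: track=250.9°, groundspeed=162.0 kt
Leg 4: track=356.6°, groundspeed=71.8 kt
Leg 5: track=318.9°, groundspeed=104.1 kt
Leg 6: track=198.5°, groundspeed=144.6 kt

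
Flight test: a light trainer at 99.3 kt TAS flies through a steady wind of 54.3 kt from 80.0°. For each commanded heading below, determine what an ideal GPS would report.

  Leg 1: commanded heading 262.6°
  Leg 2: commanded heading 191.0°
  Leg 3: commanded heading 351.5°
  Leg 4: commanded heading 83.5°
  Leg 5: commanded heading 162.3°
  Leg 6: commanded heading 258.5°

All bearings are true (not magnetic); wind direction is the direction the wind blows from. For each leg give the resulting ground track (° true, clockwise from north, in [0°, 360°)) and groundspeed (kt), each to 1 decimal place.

Leg 1: heading 262.6°; drift -0.9° → track 261.7°, groundspeed 153.6 kt
Leg 2: heading 191.0°; drift +23.1° → track 214.1°, groundspeed 129.1 kt
Leg 3: heading 351.5°; drift -29.0° → track 322.5°, groundspeed 111.9 kt
Leg 4: heading 83.5°; drift +4.2° → track 87.7°, groundspeed 45.2 kt
Leg 5: heading 162.3°; drift +30.3° → track 192.6°, groundspeed 106.6 kt
Leg 6: heading 258.5°; drift +0.5° → track 259.0°, groundspeed 153.6 kt

Leg 1: track=261.7°, groundspeed=153.6 kt
Leg 2: track=214.1°, groundspeed=129.1 kt
Leg 3: track=322.5°, groundspeed=111.9 kt
Leg 4: track=87.7°, groundspeed=45.2 kt
Leg 5: track=192.6°, groundspeed=106.6 kt
Leg 6: track=259.0°, groundspeed=153.6 kt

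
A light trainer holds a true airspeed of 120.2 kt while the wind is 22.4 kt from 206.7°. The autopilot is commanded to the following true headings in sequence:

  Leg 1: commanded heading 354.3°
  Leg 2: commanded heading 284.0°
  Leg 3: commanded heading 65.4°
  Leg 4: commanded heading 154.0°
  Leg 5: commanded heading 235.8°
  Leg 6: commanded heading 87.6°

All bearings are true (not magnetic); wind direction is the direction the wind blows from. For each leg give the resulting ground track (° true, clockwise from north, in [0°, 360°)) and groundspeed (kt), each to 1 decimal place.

Leg 1: track=359.2°, groundspeed=139.6 kt
Leg 2: track=294.7°, groundspeed=117.3 kt
Leg 3: track=59.6°, groundspeed=138.4 kt
Leg 4: track=144.5°, groundspeed=108.1 kt
Leg 5: track=242.0°, groundspeed=101.2 kt
Leg 6: track=79.1°, groundspeed=132.5 kt

Leg 1: heading 354.3°; drift +4.9° → track 359.2°, groundspeed 139.6 kt
Leg 2: heading 284.0°; drift +10.7° → track 294.7°, groundspeed 117.3 kt
Leg 3: heading 65.4°; drift -5.8° → track 59.6°, groundspeed 138.4 kt
Leg 4: heading 154.0°; drift -9.5° → track 144.5°, groundspeed 108.1 kt
Leg 5: heading 235.8°; drift +6.2° → track 242.0°, groundspeed 101.2 kt
Leg 6: heading 87.6°; drift -8.5° → track 79.1°, groundspeed 132.5 kt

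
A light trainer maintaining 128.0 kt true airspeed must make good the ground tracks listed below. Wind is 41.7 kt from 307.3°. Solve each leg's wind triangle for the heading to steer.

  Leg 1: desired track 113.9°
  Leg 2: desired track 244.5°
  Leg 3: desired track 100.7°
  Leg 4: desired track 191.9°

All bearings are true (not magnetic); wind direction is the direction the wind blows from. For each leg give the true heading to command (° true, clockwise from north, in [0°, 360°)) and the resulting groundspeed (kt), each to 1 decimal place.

Leg 1: heading=109.6°, groundspeed=168.2 kt
Leg 2: heading=261.3°, groundspeed=103.4 kt
Leg 3: heading=92.3°, groundspeed=163.9 kt
Leg 4: heading=209.0°, groundspeed=140.2 kt

Leg 1: desired track 113.9°; wind correction -4.3° → command heading 109.6°, groundspeed 168.2 kt
Leg 2: desired track 244.5°; wind correction +16.8° → command heading 261.3°, groundspeed 103.4 kt
Leg 3: desired track 100.7°; wind correction -8.4° → command heading 92.3°, groundspeed 163.9 kt
Leg 4: desired track 191.9°; wind correction +17.1° → command heading 209.0°, groundspeed 140.2 kt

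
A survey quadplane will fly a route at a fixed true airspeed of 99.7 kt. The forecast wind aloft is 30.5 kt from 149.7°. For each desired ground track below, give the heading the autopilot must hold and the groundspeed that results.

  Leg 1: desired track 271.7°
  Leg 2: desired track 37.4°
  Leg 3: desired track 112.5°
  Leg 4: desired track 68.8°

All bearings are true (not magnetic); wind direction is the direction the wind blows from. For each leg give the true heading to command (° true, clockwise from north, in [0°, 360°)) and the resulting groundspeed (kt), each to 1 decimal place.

Leg 1: desired track 271.7°; wind correction -15.0° → command heading 256.7°, groundspeed 112.4 kt
Leg 2: desired track 37.4°; wind correction +16.4° → command heading 53.8°, groundspeed 107.2 kt
Leg 3: desired track 112.5°; wind correction +10.7° → command heading 123.2°, groundspeed 73.7 kt
Leg 4: desired track 68.8°; wind correction +17.6° → command heading 86.4°, groundspeed 90.2 kt

Leg 1: heading=256.7°, groundspeed=112.4 kt
Leg 2: heading=53.8°, groundspeed=107.2 kt
Leg 3: heading=123.2°, groundspeed=73.7 kt
Leg 4: heading=86.4°, groundspeed=90.2 kt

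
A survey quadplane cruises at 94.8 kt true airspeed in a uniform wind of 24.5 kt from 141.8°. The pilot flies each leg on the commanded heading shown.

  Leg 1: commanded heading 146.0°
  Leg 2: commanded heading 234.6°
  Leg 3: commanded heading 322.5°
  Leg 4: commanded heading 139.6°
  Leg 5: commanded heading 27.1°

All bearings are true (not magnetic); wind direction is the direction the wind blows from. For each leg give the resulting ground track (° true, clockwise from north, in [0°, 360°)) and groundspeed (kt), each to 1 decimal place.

Leg 1: track=147.5°, groundspeed=70.4 kt
Leg 2: track=248.9°, groundspeed=99.1 kt
Leg 3: track=322.4°, groundspeed=119.3 kt
Leg 4: track=138.8°, groundspeed=70.3 kt
Leg 5: track=15.1°, groundspeed=107.4 kt

Leg 1: heading 146.0°; drift +1.5° → track 147.5°, groundspeed 70.4 kt
Leg 2: heading 234.6°; drift +14.3° → track 248.9°, groundspeed 99.1 kt
Leg 3: heading 322.5°; drift -0.1° → track 322.4°, groundspeed 119.3 kt
Leg 4: heading 139.6°; drift -0.8° → track 138.8°, groundspeed 70.3 kt
Leg 5: heading 27.1°; drift -12.0° → track 15.1°, groundspeed 107.4 kt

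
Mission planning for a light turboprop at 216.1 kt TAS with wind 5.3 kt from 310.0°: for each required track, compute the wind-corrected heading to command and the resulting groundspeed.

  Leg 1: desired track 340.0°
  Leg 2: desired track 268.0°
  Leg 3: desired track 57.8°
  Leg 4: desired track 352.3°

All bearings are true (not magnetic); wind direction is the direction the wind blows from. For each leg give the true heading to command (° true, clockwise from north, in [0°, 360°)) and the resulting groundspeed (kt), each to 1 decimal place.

Leg 1: desired track 340.0°; wind correction -0.7° → command heading 339.3°, groundspeed 211.5 kt
Leg 2: desired track 268.0°; wind correction +0.9° → command heading 268.9°, groundspeed 212.1 kt
Leg 3: desired track 57.8°; wind correction -1.3° → command heading 56.5°, groundspeed 217.7 kt
Leg 4: desired track 352.3°; wind correction -0.9° → command heading 351.4°, groundspeed 212.2 kt

Leg 1: heading=339.3°, groundspeed=211.5 kt
Leg 2: heading=268.9°, groundspeed=212.1 kt
Leg 3: heading=56.5°, groundspeed=217.7 kt
Leg 4: heading=351.4°, groundspeed=212.2 kt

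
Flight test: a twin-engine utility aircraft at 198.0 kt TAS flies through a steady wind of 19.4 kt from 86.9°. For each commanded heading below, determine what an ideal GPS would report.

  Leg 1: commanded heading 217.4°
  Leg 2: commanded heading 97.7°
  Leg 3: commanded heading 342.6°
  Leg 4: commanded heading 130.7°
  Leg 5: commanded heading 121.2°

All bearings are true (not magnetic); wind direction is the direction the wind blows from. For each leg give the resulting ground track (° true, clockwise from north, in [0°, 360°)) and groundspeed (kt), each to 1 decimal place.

Leg 1: track=221.4°, groundspeed=211.1 kt
Leg 2: track=98.9°, groundspeed=179.0 kt
Leg 3: track=337.3°, groundspeed=203.7 kt
Leg 4: track=134.9°, groundspeed=184.5 kt
Leg 5: track=124.6°, groundspeed=182.3 kt

Leg 1: heading 217.4°; drift +4.0° → track 221.4°, groundspeed 211.1 kt
Leg 2: heading 97.7°; drift +1.2° → track 98.9°, groundspeed 179.0 kt
Leg 3: heading 342.6°; drift -5.3° → track 337.3°, groundspeed 203.7 kt
Leg 4: heading 130.7°; drift +4.2° → track 134.9°, groundspeed 184.5 kt
Leg 5: heading 121.2°; drift +3.4° → track 124.6°, groundspeed 182.3 kt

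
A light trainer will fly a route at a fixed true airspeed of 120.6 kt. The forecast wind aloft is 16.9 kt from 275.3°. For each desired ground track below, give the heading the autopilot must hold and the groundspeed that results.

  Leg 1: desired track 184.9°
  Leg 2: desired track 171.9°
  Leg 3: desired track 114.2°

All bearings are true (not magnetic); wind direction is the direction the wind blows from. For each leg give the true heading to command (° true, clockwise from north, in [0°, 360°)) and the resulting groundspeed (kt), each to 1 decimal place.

Leg 1: heading=193.0°, groundspeed=119.5 kt
Leg 2: heading=179.7°, groundspeed=123.4 kt
Leg 3: heading=116.8°, groundspeed=136.5 kt

Leg 1: desired track 184.9°; wind correction +8.1° → command heading 193.0°, groundspeed 119.5 kt
Leg 2: desired track 171.9°; wind correction +7.8° → command heading 179.7°, groundspeed 123.4 kt
Leg 3: desired track 114.2°; wind correction +2.6° → command heading 116.8°, groundspeed 136.5 kt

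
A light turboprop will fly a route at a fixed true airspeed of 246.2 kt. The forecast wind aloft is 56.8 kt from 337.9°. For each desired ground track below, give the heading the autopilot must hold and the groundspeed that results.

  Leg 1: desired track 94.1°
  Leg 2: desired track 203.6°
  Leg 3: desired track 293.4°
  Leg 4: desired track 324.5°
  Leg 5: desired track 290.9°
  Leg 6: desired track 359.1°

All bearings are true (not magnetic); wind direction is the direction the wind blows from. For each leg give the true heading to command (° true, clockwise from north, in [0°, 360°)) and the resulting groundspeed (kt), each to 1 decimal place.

Leg 1: desired track 94.1°; wind correction -11.9° → command heading 82.2°, groundspeed 265.9 kt
Leg 2: desired track 203.6°; wind correction +9.5° → command heading 213.1°, groundspeed 282.5 kt
Leg 3: desired track 293.4°; wind correction +9.3° → command heading 302.7°, groundspeed 202.4 kt
Leg 4: desired track 324.5°; wind correction +3.1° → command heading 327.6°, groundspeed 190.6 kt
Leg 5: desired track 290.9°; wind correction +9.7° → command heading 300.6°, groundspeed 203.9 kt
Leg 6: desired track 359.1°; wind correction -4.8° → command heading 354.3°, groundspeed 192.4 kt

Leg 1: heading=82.2°, groundspeed=265.9 kt
Leg 2: heading=213.1°, groundspeed=282.5 kt
Leg 3: heading=302.7°, groundspeed=202.4 kt
Leg 4: heading=327.6°, groundspeed=190.6 kt
Leg 5: heading=300.6°, groundspeed=203.9 kt
Leg 6: heading=354.3°, groundspeed=192.4 kt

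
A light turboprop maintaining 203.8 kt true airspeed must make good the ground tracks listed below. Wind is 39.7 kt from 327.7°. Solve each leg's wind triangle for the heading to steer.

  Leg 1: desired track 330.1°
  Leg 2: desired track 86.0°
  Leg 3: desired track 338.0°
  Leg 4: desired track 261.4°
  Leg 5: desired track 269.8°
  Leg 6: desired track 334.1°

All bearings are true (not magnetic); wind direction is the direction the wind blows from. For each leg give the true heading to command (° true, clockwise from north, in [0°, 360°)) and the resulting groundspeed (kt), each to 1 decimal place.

Leg 1: heading=329.6°, groundspeed=164.1 kt
Leg 2: heading=76.1°, groundspeed=219.6 kt
Leg 3: heading=336.0°, groundspeed=164.6 kt
Leg 4: heading=271.7°, groundspeed=184.6 kt
Leg 5: heading=279.3°, groundspeed=179.9 kt
Leg 6: heading=332.9°, groundspeed=164.3 kt

Leg 1: desired track 330.1°; wind correction -0.5° → command heading 329.6°, groundspeed 164.1 kt
Leg 2: desired track 86.0°; wind correction -9.9° → command heading 76.1°, groundspeed 219.6 kt
Leg 3: desired track 338.0°; wind correction -2.0° → command heading 336.0°, groundspeed 164.6 kt
Leg 4: desired track 261.4°; wind correction +10.3° → command heading 271.7°, groundspeed 184.6 kt
Leg 5: desired track 269.8°; wind correction +9.5° → command heading 279.3°, groundspeed 179.9 kt
Leg 6: desired track 334.1°; wind correction -1.2° → command heading 332.9°, groundspeed 164.3 kt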